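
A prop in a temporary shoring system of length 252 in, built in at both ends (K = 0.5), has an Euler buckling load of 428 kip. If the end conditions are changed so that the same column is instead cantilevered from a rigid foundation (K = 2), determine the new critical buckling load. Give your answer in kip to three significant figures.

P_cr ∝ 1/K², so P_cr,new = P_cr,old × (K_old/K_new)² = 428 × (0.5/2)²
= 428 × 0.06250 = 26.8 kip

P_cr ≈ 26.8 kip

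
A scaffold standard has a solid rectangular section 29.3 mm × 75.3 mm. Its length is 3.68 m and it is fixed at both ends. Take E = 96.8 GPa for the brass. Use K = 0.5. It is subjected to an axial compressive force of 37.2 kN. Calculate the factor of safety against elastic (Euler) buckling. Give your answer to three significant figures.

n ≈ 1.20

Buckling occurs about the weak axis: I_min = h·b³/12 with b = 29.3 mm (the shorter side).
I_min = 75.3×29.3³/12 = 1.578×10^5 mm⁴
I = 1.578×10^5 mm⁴ = 1.578×10^-7 m⁴
Effective length L_e = K·L = 0.5 × 3.68 = 1.840 m
P_cr = π²EI / L_e² = π² × 96.8×10⁹ × 1.578×10^-7 / 1.840² = 4.454×10^4 N
Factor of safety n = P_cr / P = 44.541 / 37.2 = 1.20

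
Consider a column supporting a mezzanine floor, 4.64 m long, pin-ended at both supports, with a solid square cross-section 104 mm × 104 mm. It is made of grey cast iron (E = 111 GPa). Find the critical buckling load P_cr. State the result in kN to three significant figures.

I = a⁴/12 = 104⁴/12 = 9.749×10^6 mm⁴
I = 9.749×10^6 mm⁴ = 9.749×10^-6 m⁴
Effective length L_e = K·L = 1 × 4.64 = 4.640 m
P_cr = π²EI / L_e² = π² × 111×10⁹ × 9.749×10^-6 / 4.640² = 4.961×10^5 N

P_cr ≈ 496 kN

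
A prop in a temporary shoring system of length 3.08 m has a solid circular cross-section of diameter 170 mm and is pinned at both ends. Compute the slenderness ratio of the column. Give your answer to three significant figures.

I = πd⁴/64 = π×170⁴/64 = 4.100×10^7 mm⁴
A = 2.270×10^4 mm²;  r_min = √(I/A) = √(4.100×10^7/2.270×10^4) = 42.50 mm
L_e = K·L = 1 × 3.08 m = 3.080 m = 3080.0 mm
λ = L_e / r_min = 3080.0 / 42.50 = 72.5

λ ≈ 72.5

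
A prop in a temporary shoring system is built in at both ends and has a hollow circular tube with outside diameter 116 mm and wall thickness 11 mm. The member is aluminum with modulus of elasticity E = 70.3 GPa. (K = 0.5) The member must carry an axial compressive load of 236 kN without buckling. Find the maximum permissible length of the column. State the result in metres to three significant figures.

Inner diameter d_i = 116 − 2×11 = 94.00 mm
I = π(d_o⁴ − d_i⁴)/64 = π(116⁴ − 94.00⁴)/64 = 5.055×10^6 mm⁴
I = 5.055×10^-6 m⁴
At the buckling limit P_cr = P = 2.360×10^5 N
From P_cr = π²EI/(K·L)²:  L = (1/K)·√(π²EI/P_cr) = (1/0.5)·√(π²×7.03×10^10×5.055×10^-6/2.360×10^5)
L = 7.71 m

L_max ≈ 7.71 m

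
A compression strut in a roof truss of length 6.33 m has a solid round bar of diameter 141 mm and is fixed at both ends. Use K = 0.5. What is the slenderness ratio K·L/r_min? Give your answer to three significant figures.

For a solid circle r = d/4 = 141/4 = 35.25 mm
L_e = K·L = 0.5 × 6.33 m = 3.165 m = 3165.0 mm
λ = L_e / r_min = 3165.0 / 35.25 = 89.8

λ ≈ 89.8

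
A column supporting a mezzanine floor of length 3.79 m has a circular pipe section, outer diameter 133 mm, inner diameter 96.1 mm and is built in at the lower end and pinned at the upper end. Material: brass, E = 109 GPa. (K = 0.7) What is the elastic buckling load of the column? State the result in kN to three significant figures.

d_o = 133 mm, d_i = 96.1 mm
I = π(d_o⁴ − d_i⁴)/64 = π(133⁴ − 96.10⁴)/64 = 1.117×10^7 mm⁴
I = 1.117×10^7 mm⁴ = 1.117×10^-5 m⁴
Effective length L_e = K·L = 0.7 × 3.79 = 2.653 m
P_cr = π²EI / L_e² = π² × 109×10⁹ × 1.117×10^-5 / 2.653² = 1.708×10^6 N

P_cr ≈ 1710 kN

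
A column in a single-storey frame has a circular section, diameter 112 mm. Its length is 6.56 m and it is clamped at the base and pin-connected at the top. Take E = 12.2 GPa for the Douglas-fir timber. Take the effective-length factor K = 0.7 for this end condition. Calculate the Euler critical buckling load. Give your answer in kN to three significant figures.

I = πd⁴/64 = π×112⁴/64 = 7.724×10^6 mm⁴
I = 7.724×10^6 mm⁴ = 7.724×10^-6 m⁴
Effective length L_e = K·L = 0.7 × 6.56 = 4.592 m
P_cr = π²EI / L_e² = π² × 12.2×10⁹ × 7.724×10^-6 / 4.592² = 4.411×10^4 N

P_cr ≈ 44.1 kN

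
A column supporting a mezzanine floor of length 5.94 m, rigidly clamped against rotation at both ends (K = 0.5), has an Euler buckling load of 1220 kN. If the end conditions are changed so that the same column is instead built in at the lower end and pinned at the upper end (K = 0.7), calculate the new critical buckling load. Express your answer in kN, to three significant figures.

P_cr ≈ 622 kN

P_cr ∝ 1/K², so P_cr,new = P_cr,old × (K_old/K_new)² = 1220 × (0.5/0.7)²
= 1220 × 0.5102 = 622 kN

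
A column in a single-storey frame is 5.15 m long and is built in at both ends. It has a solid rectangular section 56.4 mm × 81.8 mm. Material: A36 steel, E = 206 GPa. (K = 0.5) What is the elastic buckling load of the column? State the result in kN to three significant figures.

P_cr ≈ 375 kN

Buckling occurs about the weak axis: I_min = h·b³/12 with b = 56.4 mm (the shorter side).
I_min = 81.8×56.4³/12 = 1.223×10^6 mm⁴
I = 1.223×10^6 mm⁴ = 1.223×10^-6 m⁴
Effective length L_e = K·L = 0.5 × 5.15 = 2.575 m
P_cr = π²EI / L_e² = π² × 206×10⁹ × 1.223×10^-6 / 2.575² = 3.750×10^5 N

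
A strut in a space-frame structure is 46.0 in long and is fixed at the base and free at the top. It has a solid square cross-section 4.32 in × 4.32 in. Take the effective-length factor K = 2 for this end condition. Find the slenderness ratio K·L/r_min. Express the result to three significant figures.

λ ≈ 73.8

For a square r = a/√12 = 4.32/√12 = 1.247 in
L_e = K·L = 2 × 46.0 = 92.00 in
λ = L_e / r_min = 92.000 / 1.247 = 73.8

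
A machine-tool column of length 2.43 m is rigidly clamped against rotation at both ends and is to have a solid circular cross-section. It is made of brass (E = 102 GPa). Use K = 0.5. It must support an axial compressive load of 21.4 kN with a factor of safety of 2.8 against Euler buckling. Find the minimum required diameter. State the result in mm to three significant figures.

d ≈ 36.6 mm

Required P_cr = n·P = 2.8 × 21.4 = 59.92 kN
L_e = K·L = 0.5 × 2.43 = 1.215 m
Required I = P_cr·L_e²/(π²E) = 5.992×10^4 × 1.215² / (π² × 1.02×10^11) = 8.787×10^-8 m⁴
I_req = 8.787×10^4 mm⁴
Solid circle: I = πd⁴/64  ⇒  d = (64I/π)^(1/4) = (64×8.787×10^4/π)^(1/4) = 36.6 mm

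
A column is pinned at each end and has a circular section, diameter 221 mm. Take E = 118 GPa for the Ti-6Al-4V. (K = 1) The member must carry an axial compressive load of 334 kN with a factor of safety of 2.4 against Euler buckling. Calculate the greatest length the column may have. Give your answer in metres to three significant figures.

I = πd⁴/64 = π×221⁴/64 = 1.171×10^8 mm⁴
I = 1.171×10^-4 m⁴
Required critical load P_cr = n·P = 2.4 × 334 = 801.6 kN = 8.016×10^5 N
From P_cr = π²EI/(K·L)²:  L = (1/K)·√(π²EI/P_cr) = (1/1)·√(π²×1.18×10^11×1.171×10^-4/8.016×10^5)
L = 13.0 m

L_max ≈ 13.0 m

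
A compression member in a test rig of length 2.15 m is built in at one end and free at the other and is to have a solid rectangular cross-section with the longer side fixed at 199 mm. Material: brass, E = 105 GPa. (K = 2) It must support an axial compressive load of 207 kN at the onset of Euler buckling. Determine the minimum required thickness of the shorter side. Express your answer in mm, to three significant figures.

b ≈ 60.6 mm

L_e = K·L = 2 × 2.15 = 4.300 m
Required I = P_cr·L_e²/(π²E) = 2.070×10^5 × 4.300² / (π² × 1.05×10^11) = 3.693×10^-6 m⁴
I_req = 3.693×10^6 mm⁴
Rectangle, weak axis: I_min = h·b³/12 with h = 199 mm fixed  ⇒  b = (12I/h)^(1/3) = 60.6 mm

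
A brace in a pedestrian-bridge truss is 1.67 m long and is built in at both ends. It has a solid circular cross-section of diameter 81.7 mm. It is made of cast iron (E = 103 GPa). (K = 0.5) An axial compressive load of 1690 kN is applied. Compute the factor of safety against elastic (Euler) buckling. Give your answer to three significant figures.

n ≈ 1.89

I = πd⁴/64 = π×81.7⁴/64 = 2.187×10^6 mm⁴
I = 2.187×10^6 mm⁴ = 2.187×10^-6 m⁴
Effective length L_e = K·L = 0.5 × 1.67 = 0.8350 m
P_cr = π²EI / L_e² = π² × 103×10⁹ × 2.187×10^-6 / 0.8350² = 3.189×10^6 N
Factor of safety n = P_cr / P = 3188.8 / 1690 = 1.89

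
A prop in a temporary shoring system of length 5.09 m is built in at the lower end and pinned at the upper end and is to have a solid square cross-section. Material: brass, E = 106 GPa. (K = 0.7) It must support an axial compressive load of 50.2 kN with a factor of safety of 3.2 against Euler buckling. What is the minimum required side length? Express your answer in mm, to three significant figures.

Required P_cr = n·P = 3.2 × 50.2 = 160.6 kN
L_e = K·L = 0.7 × 5.09 = 3.563 m
Required I = P_cr·L_e²/(π²E) = 1.606×10^5 × 3.563² / (π² × 1.06×10^11) = 1.949×10^-6 m⁴
I_req = 1.949×10^6 mm⁴
Solid square: I = a⁴/12  ⇒  a = (12I)^(1/4) = (12×1.949×10^6)^(1/4) = 69.5 mm

a ≈ 69.5 mm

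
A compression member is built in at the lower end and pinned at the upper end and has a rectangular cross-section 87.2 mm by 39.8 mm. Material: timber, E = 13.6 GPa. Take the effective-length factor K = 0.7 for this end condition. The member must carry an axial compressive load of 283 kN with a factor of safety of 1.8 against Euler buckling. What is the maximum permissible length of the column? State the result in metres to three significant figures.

L_max ≈ 0.496 m

Buckling occurs about the weak axis: I_min = h·b³/12 with b = 39.8 mm (the shorter side).
I_min = 87.2×39.8³/12 = 4.581×10^5 mm⁴
I = 4.581×10^-7 m⁴
Required critical load P_cr = n·P = 1.8 × 283 = 509.4 kN = 5.094×10^5 N
From P_cr = π²EI/(K·L)²:  L = (1/K)·√(π²EI/P_cr) = (1/0.7)·√(π²×1.36×10^10×4.581×10^-7/5.094×10^5)
L = 0.496 m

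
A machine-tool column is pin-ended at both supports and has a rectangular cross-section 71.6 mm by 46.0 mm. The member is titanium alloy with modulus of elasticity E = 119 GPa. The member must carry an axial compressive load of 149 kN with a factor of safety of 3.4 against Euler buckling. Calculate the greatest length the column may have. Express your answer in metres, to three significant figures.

Buckling occurs about the weak axis: I_min = h·b³/12 with b = 46.0 mm (the shorter side).
I_min = 71.6×46.0³/12 = 5.808×10^5 mm⁴
I = 5.808×10^-7 m⁴
Required critical load P_cr = n·P = 3.4 × 149 = 506.6 kN = 5.066×10^5 N
From P_cr = π²EI/(K·L)²:  L = (1/K)·√(π²EI/P_cr) = (1/1)·√(π²×1.19×10^11×5.808×10^-7/5.066×10^5)
L = 1.16 m

L_max ≈ 1.16 m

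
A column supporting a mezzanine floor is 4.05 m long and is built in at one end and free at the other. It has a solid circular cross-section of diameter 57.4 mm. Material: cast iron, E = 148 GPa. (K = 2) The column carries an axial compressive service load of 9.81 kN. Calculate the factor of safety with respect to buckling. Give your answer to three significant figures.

I = πd⁴/64 = π×57.4⁴/64 = 5.329×10^5 mm⁴
I = 5.329×10^5 mm⁴ = 5.329×10^-7 m⁴
Effective length L_e = K·L = 2 × 4.05 = 8.100 m
P_cr = π²EI / L_e² = π² × 148×10⁹ × 5.329×10^-7 / 8.100² = 1.186×10^4 N
Factor of safety n = P_cr / P = 11.863 / 9.81 = 1.21

n ≈ 1.21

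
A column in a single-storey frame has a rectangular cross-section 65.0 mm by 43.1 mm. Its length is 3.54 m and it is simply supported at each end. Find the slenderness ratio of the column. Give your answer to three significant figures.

λ ≈ 285

For a rectangle r_min = b/√12 = 43.1/√12 = 12.44 mm
L_e = K·L = 1 × 3.54 m = 3.540 m = 3540.0 mm
λ = L_e / r_min = 3540.0 / 12.44 = 285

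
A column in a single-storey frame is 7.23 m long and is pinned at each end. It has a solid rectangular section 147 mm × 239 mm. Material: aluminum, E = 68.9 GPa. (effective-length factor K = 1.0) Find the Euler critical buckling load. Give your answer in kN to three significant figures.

Buckling occurs about the weak axis: I_min = h·b³/12 with b = 147 mm (the shorter side).
I_min = 239×147³/12 = 6.327×10^7 mm⁴
I = 6.327×10^7 mm⁴ = 6.327×10^-5 m⁴
Effective length L_e = K·L = 1 × 7.23 = 7.230 m
P_cr = π²EI / L_e² = π² × 68.9×10⁹ × 6.327×10^-5 / 7.230² = 8.230×10^5 N

P_cr ≈ 823 kN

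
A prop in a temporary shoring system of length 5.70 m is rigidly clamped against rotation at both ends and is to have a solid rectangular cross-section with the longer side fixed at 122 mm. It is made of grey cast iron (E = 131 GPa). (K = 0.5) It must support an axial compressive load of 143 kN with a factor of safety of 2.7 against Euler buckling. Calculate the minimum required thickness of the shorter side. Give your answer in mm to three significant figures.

Required P_cr = n·P = 2.7 × 143 = 386.1 kN
L_e = K·L = 0.5 × 5.70 = 2.850 m
Required I = P_cr·L_e²/(π²E) = 3.861×10^5 × 2.850² / (π² × 1.31×10^11) = 2.426×10^-6 m⁴
I_req = 2.426×10^6 mm⁴
Rectangle, weak axis: I_min = h·b³/12 with h = 122 mm fixed  ⇒  b = (12I/h)^(1/3) = 62.0 mm

b ≈ 62.0 mm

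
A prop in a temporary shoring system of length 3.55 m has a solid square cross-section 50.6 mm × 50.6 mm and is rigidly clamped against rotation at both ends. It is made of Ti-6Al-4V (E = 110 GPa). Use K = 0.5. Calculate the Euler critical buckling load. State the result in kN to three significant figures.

I = a⁴/12 = 50.6⁴/12 = 5.463×10^5 mm⁴
I = 5.463×10^5 mm⁴ = 5.463×10^-7 m⁴
Effective length L_e = K·L = 0.5 × 3.55 = 1.775 m
P_cr = π²EI / L_e² = π² × 110×10⁹ × 5.463×10^-7 / 1.775² = 1.882×10^5 N

P_cr ≈ 188 kN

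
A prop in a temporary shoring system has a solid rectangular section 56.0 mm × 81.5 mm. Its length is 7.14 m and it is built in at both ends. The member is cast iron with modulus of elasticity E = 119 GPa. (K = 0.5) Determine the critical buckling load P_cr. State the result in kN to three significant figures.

Buckling occurs about the weak axis: I_min = h·b³/12 with b = 56.0 mm (the shorter side).
I_min = 81.5×56.0³/12 = 1.193×10^6 mm⁴
I = 1.193×10^6 mm⁴ = 1.193×10^-6 m⁴
Effective length L_e = K·L = 0.5 × 7.14 = 3.570 m
P_cr = π²EI / L_e² = π² × 119×10⁹ × 1.193×10^-6 / 3.570² = 1.099×10^5 N

P_cr ≈ 110 kN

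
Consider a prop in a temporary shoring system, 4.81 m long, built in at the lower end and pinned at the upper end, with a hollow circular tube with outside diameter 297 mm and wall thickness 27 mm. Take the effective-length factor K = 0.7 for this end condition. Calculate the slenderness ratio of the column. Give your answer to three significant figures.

Inner diameter d_i = 297 − 2×27 = 243.0 mm
I = π(d_o⁴ − d_i⁴)/64 = π(297⁴ − 243.0⁴)/64 = 2.108×10^8 mm⁴
A = 2.290×10^4 mm²;  r_min = √(I/A) = √(2.108×10^8/2.290×10^4) = 95.94 mm
L_e = K·L = 0.7 × 4.81 m = 3.367 m = 3367.0 mm
λ = L_e / r_min = 3367.0 / 95.94 = 35.1

λ ≈ 35.1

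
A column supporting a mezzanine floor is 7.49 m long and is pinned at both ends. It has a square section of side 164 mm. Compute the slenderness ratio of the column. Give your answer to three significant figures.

λ ≈ 158

For a square r = a/√12 = 164/√12 = 47.34 mm
L_e = K·L = 1 × 7.49 m = 7.490 m = 7490.0 mm
λ = L_e / r_min = 7490.0 / 47.34 = 158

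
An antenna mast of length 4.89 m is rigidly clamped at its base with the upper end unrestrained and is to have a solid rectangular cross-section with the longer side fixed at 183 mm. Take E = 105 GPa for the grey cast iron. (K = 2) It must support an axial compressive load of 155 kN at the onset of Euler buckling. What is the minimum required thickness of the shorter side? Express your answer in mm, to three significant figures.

L_e = K·L = 2 × 4.89 = 9.780 m
Required I = P_cr·L_e²/(π²E) = 1.550×10^5 × 9.780² / (π² × 1.05×10^11) = 1.431×10^-5 m⁴
I_req = 1.431×10^7 mm⁴
Rectangle, weak axis: I_min = h·b³/12 with h = 183 mm fixed  ⇒  b = (12I/h)^(1/3) = 97.9 mm

b ≈ 97.9 mm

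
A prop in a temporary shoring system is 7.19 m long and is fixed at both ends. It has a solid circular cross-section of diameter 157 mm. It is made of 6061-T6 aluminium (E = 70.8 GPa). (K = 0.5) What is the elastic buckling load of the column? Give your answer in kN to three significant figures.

P_cr ≈ 1610 kN

I = πd⁴/64 = π×157⁴/64 = 2.982×10^7 mm⁴
I = 2.982×10^7 mm⁴ = 2.982×10^-5 m⁴
Effective length L_e = K·L = 0.5 × 7.19 = 3.595 m
P_cr = π²EI / L_e² = π² × 70.8×10⁹ × 2.982×10^-5 / 3.595² = 1.613×10^6 N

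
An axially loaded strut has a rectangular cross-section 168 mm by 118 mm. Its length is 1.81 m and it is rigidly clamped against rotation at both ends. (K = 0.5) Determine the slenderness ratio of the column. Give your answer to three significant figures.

λ ≈ 26.6

Buckling occurs about the weak axis: I_min = h·b³/12 with b = 118 mm (the shorter side).
I_min = 168×118³/12 = 2.300×10^7 mm⁴
A = 1.982×10^4 mm²;  r_min = √(I/A) = √(2.300×10^7/1.982×10^4) = 34.06 mm
L_e = K·L = 0.5 × 1.81 m = 0.9050 m = 905.00 mm
λ = L_e / r_min = 905.00 / 34.06 = 26.6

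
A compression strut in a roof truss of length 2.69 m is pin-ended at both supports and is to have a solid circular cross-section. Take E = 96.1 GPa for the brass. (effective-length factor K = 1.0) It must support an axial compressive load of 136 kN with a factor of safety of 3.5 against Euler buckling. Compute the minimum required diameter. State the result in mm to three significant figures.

Required P_cr = n·P = 3.5 × 136 = 476.0 kN
L_e = K·L = 1 × 2.69 = 2.690 m
Required I = P_cr·L_e²/(π²E) = 4.760×10^5 × 2.690² / (π² × 9.61×10^10) = 3.632×10^-6 m⁴
I_req = 3.632×10^6 mm⁴
Solid circle: I = πd⁴/64  ⇒  d = (64I/π)^(1/4) = (64×3.632×10^6/π)^(1/4) = 92.7 mm

d ≈ 92.7 mm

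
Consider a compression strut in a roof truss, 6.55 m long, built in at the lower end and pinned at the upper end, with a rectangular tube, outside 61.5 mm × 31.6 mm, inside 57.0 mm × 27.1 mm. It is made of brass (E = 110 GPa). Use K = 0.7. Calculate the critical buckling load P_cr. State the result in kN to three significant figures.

Weak-axis I_min = (h_o·b_o³ − h_i·b_i³)/12 with b_o = 31.6, b_i = 27.10 mm (shorter outer/inner sides).
I_min = (61.5×31.6³ − 57.00×27.10³)/12 = 6.718×10^4 mm⁴
I = 6.718×10^4 mm⁴ = 6.718×10^-8 m⁴
Effective length L_e = K·L = 0.7 × 6.55 = 4.585 m
P_cr = π²EI / L_e² = π² × 110×10⁹ × 6.718×10^-8 / 4.585² = 3.469×10^3 N

P_cr ≈ 3.47 kN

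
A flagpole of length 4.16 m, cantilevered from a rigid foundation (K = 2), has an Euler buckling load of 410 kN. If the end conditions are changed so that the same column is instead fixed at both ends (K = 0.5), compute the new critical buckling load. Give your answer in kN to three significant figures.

P_cr ≈ 6560 kN

P_cr ∝ 1/K², so P_cr,new = P_cr,old × (K_old/K_new)² = 410 × (2/0.5)²
= 410 × 16.00 = 6560 kN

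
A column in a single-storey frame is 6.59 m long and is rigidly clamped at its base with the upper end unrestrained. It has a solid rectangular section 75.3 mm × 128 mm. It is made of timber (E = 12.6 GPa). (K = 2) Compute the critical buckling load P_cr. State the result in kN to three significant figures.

Buckling occurs about the weak axis: I_min = h·b³/12 with b = 75.3 mm (the shorter side).
I_min = 128×75.3³/12 = 4.554×10^6 mm⁴
I = 4.554×10^6 mm⁴ = 4.554×10^-6 m⁴
Effective length L_e = K·L = 2 × 6.59 = 13.18 m
P_cr = π²EI / L_e² = π² × 12.6×10⁹ × 4.554×10^-6 / 13.18² = 3.260×10^3 N

P_cr ≈ 3.26 kN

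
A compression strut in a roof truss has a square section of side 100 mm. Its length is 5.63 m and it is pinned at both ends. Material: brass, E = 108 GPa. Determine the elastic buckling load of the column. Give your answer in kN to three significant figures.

P_cr ≈ 280 kN

I = a⁴/12 = 100⁴/12 = 8.333×10^6 mm⁴
I = 8.333×10^6 mm⁴ = 8.333×10^-6 m⁴
Effective length L_e = K·L = 1 × 5.63 = 5.630 m
P_cr = π²EI / L_e² = π² × 108×10⁹ × 8.333×10^-6 / 5.630² = 2.802×10^5 N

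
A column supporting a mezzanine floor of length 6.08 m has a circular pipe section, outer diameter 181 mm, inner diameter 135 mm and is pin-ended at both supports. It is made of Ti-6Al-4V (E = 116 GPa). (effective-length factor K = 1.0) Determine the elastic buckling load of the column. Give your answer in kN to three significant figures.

P_cr ≈ 1130 kN

d_o = 181 mm, d_i = 135 mm
I = π(d_o⁴ − d_i⁴)/64 = π(181⁴ − 135.0⁴)/64 = 3.638×10^7 mm⁴
I = 3.638×10^7 mm⁴ = 3.638×10^-5 m⁴
Effective length L_e = K·L = 1 × 6.08 = 6.080 m
P_cr = π²EI / L_e² = π² × 116×10⁹ × 3.638×10^-5 / 6.080² = 1.127×10^6 N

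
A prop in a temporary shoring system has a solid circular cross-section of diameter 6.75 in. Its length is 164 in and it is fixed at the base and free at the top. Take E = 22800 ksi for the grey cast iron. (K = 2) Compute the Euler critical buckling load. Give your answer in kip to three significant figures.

P_cr ≈ 213 kip

I = πd⁴/64 = π×6.75⁴/64 = 101.9 in⁴
Effective length L_e = K·L = 2 × 164 = 328.0 in
P_cr = π²EI / L_e² = π² × 22800×10³ × 101.9 / 328.0² = 2.131×10^5 lb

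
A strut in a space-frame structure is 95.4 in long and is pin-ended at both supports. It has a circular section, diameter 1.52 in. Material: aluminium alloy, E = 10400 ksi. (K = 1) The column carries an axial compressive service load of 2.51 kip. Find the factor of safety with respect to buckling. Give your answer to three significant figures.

n ≈ 1.18

I = πd⁴/64 = π×1.52⁴/64 = 0.2620 in⁴
Effective length L_e = K·L = 1 × 95.4 = 95.40 in
P_cr = π²EI / L_e² = π² × 10400×10³ × 0.2620 / 95.40² = 2.955×10^3 lb
Factor of safety n = P_cr / P = 2.9552 / 2.51 = 1.18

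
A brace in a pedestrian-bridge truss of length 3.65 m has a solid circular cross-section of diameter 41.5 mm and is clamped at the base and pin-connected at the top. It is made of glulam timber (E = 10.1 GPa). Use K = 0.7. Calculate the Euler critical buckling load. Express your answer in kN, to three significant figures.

P_cr ≈ 2.22 kN

I = πd⁴/64 = π×41.5⁴/64 = 1.456×10^5 mm⁴
I = 1.456×10^5 mm⁴ = 1.456×10^-7 m⁴
Effective length L_e = K·L = 0.7 × 3.65 = 2.555 m
P_cr = π²EI / L_e² = π² × 10.1×10⁹ × 1.456×10^-7 / 2.555² = 2.223×10^3 N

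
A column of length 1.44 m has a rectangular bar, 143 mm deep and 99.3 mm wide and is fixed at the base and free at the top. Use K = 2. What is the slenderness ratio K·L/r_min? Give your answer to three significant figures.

λ ≈ 100

Buckling occurs about the weak axis: I_min = h·b³/12 with b = 99.3 mm (the shorter side).
I_min = 143×99.3³/12 = 1.167×10^7 mm⁴
A = 1.420×10^4 mm²;  r_min = √(I/A) = √(1.167×10^7/1.420×10^4) = 28.67 mm
L_e = K·L = 2 × 1.44 m = 2.880 m = 2880.0 mm
λ = L_e / r_min = 2880.0 / 28.67 = 100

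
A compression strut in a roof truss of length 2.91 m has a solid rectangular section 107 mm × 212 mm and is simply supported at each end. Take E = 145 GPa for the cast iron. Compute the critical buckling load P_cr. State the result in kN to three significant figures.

Buckling occurs about the weak axis: I_min = h·b³/12 with b = 107 mm (the shorter side).
I_min = 212×107³/12 = 2.164×10^7 mm⁴
I = 2.164×10^7 mm⁴ = 2.164×10^-5 m⁴
Effective length L_e = K·L = 1 × 2.91 = 2.910 m
P_cr = π²EI / L_e² = π² × 145×10⁹ × 2.164×10^-5 / 2.910² = 3.658×10^6 N

P_cr ≈ 3660 kN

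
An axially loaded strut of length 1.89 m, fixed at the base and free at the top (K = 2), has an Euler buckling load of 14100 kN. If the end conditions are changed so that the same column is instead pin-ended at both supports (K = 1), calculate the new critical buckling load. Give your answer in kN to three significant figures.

P_cr ∝ 1/K², so P_cr,new = P_cr,old × (K_old/K_new)² = 14100 × (2/1)²
= 14100 × 4.000 = 56400 kN

P_cr ≈ 56400 kN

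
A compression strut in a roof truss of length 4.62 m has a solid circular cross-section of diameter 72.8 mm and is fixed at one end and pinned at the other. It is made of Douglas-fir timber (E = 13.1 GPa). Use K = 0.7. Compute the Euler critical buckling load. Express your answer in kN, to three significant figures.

P_cr ≈ 17.0 kN

I = πd⁴/64 = π×72.8⁴/64 = 1.379×10^6 mm⁴
I = 1.379×10^6 mm⁴ = 1.379×10^-6 m⁴
Effective length L_e = K·L = 0.7 × 4.62 = 3.234 m
P_cr = π²EI / L_e² = π² × 13.1×10⁹ × 1.379×10^-6 / 3.234² = 1.704×10^4 N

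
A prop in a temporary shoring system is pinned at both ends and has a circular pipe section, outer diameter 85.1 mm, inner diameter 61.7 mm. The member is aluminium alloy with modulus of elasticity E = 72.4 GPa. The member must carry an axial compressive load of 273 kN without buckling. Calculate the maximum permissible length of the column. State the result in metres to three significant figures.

L_max ≈ 2.21 m

d_o = 85.1 mm, d_i = 61.7 mm
I = π(d_o⁴ − d_i⁴)/64 = π(85.1⁴ − 61.70⁴)/64 = 1.863×10^6 mm⁴
I = 1.863×10^-6 m⁴
At the buckling limit P_cr = P = 2.730×10^5 N
From P_cr = π²EI/(K·L)²:  L = (1/K)·√(π²EI/P_cr) = (1/1)·√(π²×7.24×10^10×1.863×10^-6/2.730×10^5)
L = 2.21 m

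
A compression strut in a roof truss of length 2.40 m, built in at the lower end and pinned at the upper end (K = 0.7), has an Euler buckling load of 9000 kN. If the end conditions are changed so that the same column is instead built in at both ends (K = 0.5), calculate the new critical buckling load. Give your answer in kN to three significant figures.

P_cr ≈ 17600 kN

P_cr ∝ 1/K², so P_cr,new = P_cr,old × (K_old/K_new)² = 9000 × (0.7/0.5)²
= 9000 × 1.960 = 17600 kN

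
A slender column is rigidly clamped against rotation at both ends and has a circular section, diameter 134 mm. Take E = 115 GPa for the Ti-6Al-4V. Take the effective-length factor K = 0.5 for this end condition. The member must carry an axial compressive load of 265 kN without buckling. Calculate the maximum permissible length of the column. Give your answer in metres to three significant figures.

L_max ≈ 16.5 m

I = πd⁴/64 = π×134⁴/64 = 1.583×10^7 mm⁴
I = 1.583×10^-5 m⁴
At the buckling limit P_cr = P = 2.650×10^5 N
From P_cr = π²EI/(K·L)²:  L = (1/K)·√(π²EI/P_cr) = (1/0.5)·√(π²×1.15×10^11×1.583×10^-5/2.650×10^5)
L = 16.5 m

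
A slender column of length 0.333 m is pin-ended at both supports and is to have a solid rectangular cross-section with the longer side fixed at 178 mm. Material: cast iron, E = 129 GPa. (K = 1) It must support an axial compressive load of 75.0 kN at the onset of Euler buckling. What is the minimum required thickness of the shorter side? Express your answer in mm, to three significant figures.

b ≈ 7.61 mm

L_e = K·L = 1 × 0.333 = 0.3330 m
Required I = P_cr·L_e²/(π²E) = 7.500×10^4 × 0.3330² / (π² × 1.29×10^11) = 6.532×10^-9 m⁴
I_req = 6.532×10^3 mm⁴
Rectangle, weak axis: I_min = h·b³/12 with h = 178 mm fixed  ⇒  b = (12I/h)^(1/3) = 7.61 mm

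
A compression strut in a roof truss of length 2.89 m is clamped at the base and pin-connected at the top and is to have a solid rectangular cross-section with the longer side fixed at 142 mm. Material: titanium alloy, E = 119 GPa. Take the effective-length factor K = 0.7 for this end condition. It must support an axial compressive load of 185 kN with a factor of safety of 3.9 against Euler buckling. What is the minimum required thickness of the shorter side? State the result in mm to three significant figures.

Required P_cr = n·P = 3.9 × 185 = 721.5 kN
L_e = K·L = 0.7 × 2.89 = 2.023 m
Required I = P_cr·L_e²/(π²E) = 7.215×10^5 × 2.023² / (π² × 1.19×10^11) = 2.514×10^-6 m⁴
I_req = 2.514×10^6 mm⁴
Rectangle, weak axis: I_min = h·b³/12 with h = 142 mm fixed  ⇒  b = (12I/h)^(1/3) = 59.7 mm

b ≈ 59.7 mm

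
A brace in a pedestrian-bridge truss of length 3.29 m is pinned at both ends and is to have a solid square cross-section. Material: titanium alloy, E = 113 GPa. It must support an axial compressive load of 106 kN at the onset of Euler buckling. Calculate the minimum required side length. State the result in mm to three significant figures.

L_e = K·L = 1 × 3.29 = 3.290 m
Required I = P_cr·L_e²/(π²E) = 1.060×10^5 × 3.290² / (π² × 1.13×10^11) = 1.029×10^-6 m⁴
I_req = 1.029×10^6 mm⁴
Solid square: I = a⁴/12  ⇒  a = (12I)^(1/4) = (12×1.029×10^6)^(1/4) = 59.3 mm

a ≈ 59.3 mm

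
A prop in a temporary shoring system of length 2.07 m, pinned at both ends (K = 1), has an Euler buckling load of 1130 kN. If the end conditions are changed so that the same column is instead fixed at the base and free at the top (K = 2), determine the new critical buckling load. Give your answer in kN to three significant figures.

P_cr ≈ 282 kN

P_cr ∝ 1/K², so P_cr,new = P_cr,old × (K_old/K_new)² = 1130 × (1/2)²
= 1130 × 0.2500 = 282 kN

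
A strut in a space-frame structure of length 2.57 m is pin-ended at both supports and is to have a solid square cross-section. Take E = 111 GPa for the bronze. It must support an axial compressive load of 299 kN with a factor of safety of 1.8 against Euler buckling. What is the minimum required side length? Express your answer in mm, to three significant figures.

a ≈ 79.0 mm

Required P_cr = n·P = 1.8 × 299 = 538.2 kN
L_e = K·L = 1 × 2.57 = 2.570 m
Required I = P_cr·L_e²/(π²E) = 5.382×10^5 × 2.570² / (π² × 1.11×10^11) = 3.245×10^-6 m⁴
I_req = 3.245×10^6 mm⁴
Solid square: I = a⁴/12  ⇒  a = (12I)^(1/4) = (12×3.245×10^6)^(1/4) = 79.0 mm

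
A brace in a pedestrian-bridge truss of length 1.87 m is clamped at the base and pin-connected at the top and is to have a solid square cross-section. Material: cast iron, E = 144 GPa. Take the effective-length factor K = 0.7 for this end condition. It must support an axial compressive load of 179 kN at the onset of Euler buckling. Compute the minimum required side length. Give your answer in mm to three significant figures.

a ≈ 40.1 mm

L_e = K·L = 0.7 × 1.87 = 1.309 m
Required I = P_cr·L_e²/(π²E) = 1.790×10^5 × 1.309² / (π² × 1.44×10^11) = 2.158×10^-7 m⁴
I_req = 2.158×10^5 mm⁴
Solid square: I = a⁴/12  ⇒  a = (12I)^(1/4) = (12×2.158×10^5)^(1/4) = 40.1 mm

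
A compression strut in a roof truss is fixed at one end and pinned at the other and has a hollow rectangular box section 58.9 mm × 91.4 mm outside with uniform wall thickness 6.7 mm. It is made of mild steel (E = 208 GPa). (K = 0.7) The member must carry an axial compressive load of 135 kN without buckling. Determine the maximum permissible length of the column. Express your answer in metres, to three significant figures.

Inner dimensions: h_i = 91.4 − 2×6.7 = 78.00 mm, b_i = 58.9 − 2×6.7 = 45.50 mm
Weak-axis I_min = (h_o·b_o³ − h_i·b_i³)/12 with b_o = 58.9, b_i = 45.50 mm (shorter outer/inner sides).
I_min = (91.4×58.9³ − 78.00×45.50³)/12 = 9.441×10^5 mm⁴
I = 9.441×10^-7 m⁴
At the buckling limit P_cr = P = 1.350×10^5 N
From P_cr = π²EI/(K·L)²:  L = (1/K)·√(π²EI/P_cr) = (1/0.7)·√(π²×2.08×10^11×9.441×10^-7/1.350×10^5)
L = 5.41 m

L_max ≈ 5.41 m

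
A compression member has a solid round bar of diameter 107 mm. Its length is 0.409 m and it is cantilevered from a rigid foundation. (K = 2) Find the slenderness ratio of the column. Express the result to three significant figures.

I = πd⁴/64 = π×107⁴/64 = 6.434×10^6 mm⁴
A = 8.992×10^3 mm²;  r_min = √(I/A) = √(6.434×10^6/8.992×10^3) = 26.75 mm
L_e = K·L = 2 × 0.409 m = 0.8180 m = 818.00 mm
λ = L_e / r_min = 818.00 / 26.75 = 30.6

λ ≈ 30.6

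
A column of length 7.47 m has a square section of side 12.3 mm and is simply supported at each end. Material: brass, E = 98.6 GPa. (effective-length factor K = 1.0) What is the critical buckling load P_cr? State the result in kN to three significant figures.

I = a⁴/12 = 12.3⁴/12 = 1.907×10^3 mm⁴
I = 1.907×10^3 mm⁴ = 1.907×10^-9 m⁴
Effective length L_e = K·L = 1 × 7.47 = 7.470 m
P_cr = π²EI / L_e² = π² × 98.6×10⁹ × 1.907×10^-9 / 7.470² = 33.26 N

P_cr ≈ 0.0333 kN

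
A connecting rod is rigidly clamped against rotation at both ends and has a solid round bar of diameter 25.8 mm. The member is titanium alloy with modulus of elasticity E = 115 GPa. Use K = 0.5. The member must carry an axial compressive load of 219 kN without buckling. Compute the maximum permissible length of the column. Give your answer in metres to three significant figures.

L_max ≈ 0.671 m

I = πd⁴/64 = π×25.8⁴/64 = 2.175×10^4 mm⁴
I = 2.175×10^-8 m⁴
At the buckling limit P_cr = P = 2.190×10^5 N
From P_cr = π²EI/(K·L)²:  L = (1/K)·√(π²EI/P_cr) = (1/0.5)·√(π²×1.15×10^11×2.175×10^-8/2.190×10^5)
L = 0.671 m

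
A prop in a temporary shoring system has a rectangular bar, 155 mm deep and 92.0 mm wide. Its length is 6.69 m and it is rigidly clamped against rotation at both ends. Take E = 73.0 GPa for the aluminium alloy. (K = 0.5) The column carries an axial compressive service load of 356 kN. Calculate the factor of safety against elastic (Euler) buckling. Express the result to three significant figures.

n ≈ 1.82

Buckling occurs about the weak axis: I_min = h·b³/12 with b = 92.0 mm (the shorter side).
I_min = 155×92.0³/12 = 1.006×10^7 mm⁴
I = 1.006×10^7 mm⁴ = 1.006×10^-5 m⁴
Effective length L_e = K·L = 0.5 × 6.69 = 3.345 m
P_cr = π²EI / L_e² = π² × 73.0×10⁹ × 1.006×10^-5 / 3.345² = 6.477×10^5 N
Factor of safety n = P_cr / P = 647.66 / 356 = 1.82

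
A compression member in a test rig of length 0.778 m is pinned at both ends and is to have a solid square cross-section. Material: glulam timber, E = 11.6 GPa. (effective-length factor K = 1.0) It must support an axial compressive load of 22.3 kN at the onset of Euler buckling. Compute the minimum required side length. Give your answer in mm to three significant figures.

L_e = K·L = 1 × 0.778 = 0.7780 m
Required I = P_cr·L_e²/(π²E) = 2.230×10^4 × 0.7780² / (π² × 1.16×10^10) = 1.179×10^-7 m⁴
I_req = 1.179×10^5 mm⁴
Solid square: I = a⁴/12  ⇒  a = (12I)^(1/4) = (12×1.179×10^5)^(1/4) = 34.5 mm

a ≈ 34.5 mm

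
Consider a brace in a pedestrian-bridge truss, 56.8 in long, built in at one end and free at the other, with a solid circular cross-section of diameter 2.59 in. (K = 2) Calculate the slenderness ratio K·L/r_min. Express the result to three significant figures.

λ ≈ 175

For a solid circle r = d/4 = 2.59/4 = 0.6475 in
L_e = K·L = 2 × 56.8 = 113.6 in
λ = L_e / r_min = 113.60 / 0.6475 = 175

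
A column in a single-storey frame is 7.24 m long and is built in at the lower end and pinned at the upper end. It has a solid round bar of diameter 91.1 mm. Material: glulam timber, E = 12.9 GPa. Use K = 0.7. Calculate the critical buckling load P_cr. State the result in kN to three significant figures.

I = πd⁴/64 = π×91.1⁴/64 = 3.381×10^6 mm⁴
I = 3.381×10^6 mm⁴ = 3.381×10^-6 m⁴
Effective length L_e = K·L = 0.7 × 7.24 = 5.068 m
P_cr = π²EI / L_e² = π² × 12.9×10⁹ × 3.381×10^-6 / 5.068² = 1.676×10^4 N

P_cr ≈ 16.8 kN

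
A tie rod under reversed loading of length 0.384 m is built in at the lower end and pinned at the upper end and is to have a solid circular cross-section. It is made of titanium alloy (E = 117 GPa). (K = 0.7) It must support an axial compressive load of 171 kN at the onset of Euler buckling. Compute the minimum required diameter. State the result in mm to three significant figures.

d ≈ 21.6 mm

L_e = K·L = 0.7 × 0.384 = 0.2688 m
Required I = P_cr·L_e²/(π²E) = 1.710×10^5 × 0.2688² / (π² × 1.17×10^11) = 1.070×10^-8 m⁴
I_req = 1.070×10^4 mm⁴
Solid circle: I = πd⁴/64  ⇒  d = (64I/π)^(1/4) = (64×1.070×10^4/π)^(1/4) = 21.6 mm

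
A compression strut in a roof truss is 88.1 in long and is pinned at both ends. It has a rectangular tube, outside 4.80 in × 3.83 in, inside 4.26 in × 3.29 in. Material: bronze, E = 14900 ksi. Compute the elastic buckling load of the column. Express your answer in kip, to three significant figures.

Weak-axis I_min = (h_o·b_o³ − h_i·b_i³)/12 with b_o = 3.83, b_i = 3.290 in (shorter outer/inner sides).
I_min = (4.80×3.83³ − 4.260×3.290³)/12 = 9.831 in⁴
Effective length L_e = K·L = 1 × 88.1 = 88.10 in
P_cr = π²EI / L_e² = π² × 14900×10³ × 9.831 / 88.10² = 1.863×10^5 lb

P_cr ≈ 186 kip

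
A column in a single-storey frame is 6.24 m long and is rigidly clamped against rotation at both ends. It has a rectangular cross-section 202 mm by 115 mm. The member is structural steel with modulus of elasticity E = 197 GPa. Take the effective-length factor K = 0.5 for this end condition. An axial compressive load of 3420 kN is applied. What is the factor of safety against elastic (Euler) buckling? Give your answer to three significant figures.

n ≈ 1.50

Buckling occurs about the weak axis: I_min = h·b³/12 with b = 115 mm (the shorter side).
I_min = 202×115³/12 = 2.560×10^7 mm⁴
I = 2.560×10^7 mm⁴ = 2.560×10^-5 m⁴
Effective length L_e = K·L = 0.5 × 6.24 = 3.120 m
P_cr = π²EI / L_e² = π² × 197×10⁹ × 2.560×10^-5 / 3.120² = 5.114×10^6 N
Factor of safety n = P_cr / P = 5113.5 / 3420 = 1.50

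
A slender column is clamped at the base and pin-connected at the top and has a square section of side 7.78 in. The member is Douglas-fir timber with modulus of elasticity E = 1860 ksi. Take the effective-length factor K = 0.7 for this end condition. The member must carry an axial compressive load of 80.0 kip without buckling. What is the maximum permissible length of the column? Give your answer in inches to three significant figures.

I = a⁴/12 = 7.78⁴/12 = 305.3 in⁴
At the buckling limit P_cr = P = 8.000×10^4 lb
From P_cr = π²EI/(K·L)²:  L = (1/K)·√(π²EI/P_cr) = (1/0.7)·√(π²×1.86×10^6×305.3/8.000×10^4)
L = 378 in

L_max ≈ 378 in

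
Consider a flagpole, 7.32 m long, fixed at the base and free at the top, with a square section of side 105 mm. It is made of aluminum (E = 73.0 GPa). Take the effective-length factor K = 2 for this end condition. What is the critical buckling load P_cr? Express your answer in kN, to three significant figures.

P_cr ≈ 34.0 kN

I = a⁴/12 = 105⁴/12 = 1.013×10^7 mm⁴
I = 1.013×10^7 mm⁴ = 1.013×10^-5 m⁴
Effective length L_e = K·L = 2 × 7.32 = 14.64 m
P_cr = π²EI / L_e² = π² × 73.0×10⁹ × 1.013×10^-5 / 14.64² = 3.405×10^4 N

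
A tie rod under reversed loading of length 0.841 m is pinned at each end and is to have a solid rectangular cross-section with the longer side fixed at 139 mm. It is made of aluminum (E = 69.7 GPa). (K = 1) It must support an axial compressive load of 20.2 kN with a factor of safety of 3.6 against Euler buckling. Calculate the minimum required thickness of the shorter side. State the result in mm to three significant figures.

Required P_cr = n·P = 3.6 × 20.2 = 72.72 kN
L_e = K·L = 1 × 0.841 = 0.8410 m
Required I = P_cr·L_e²/(π²E) = 7.272×10^4 × 0.8410² / (π² × 6.97×10^10) = 7.477×10^-8 m⁴
I_req = 7.477×10^4 mm⁴
Rectangle, weak axis: I_min = h·b³/12 with h = 139 mm fixed  ⇒  b = (12I/h)^(1/3) = 18.6 mm

b ≈ 18.6 mm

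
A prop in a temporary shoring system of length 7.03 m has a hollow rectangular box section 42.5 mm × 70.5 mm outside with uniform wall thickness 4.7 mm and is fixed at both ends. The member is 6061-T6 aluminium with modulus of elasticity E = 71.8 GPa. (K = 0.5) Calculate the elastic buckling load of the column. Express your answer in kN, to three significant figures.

Inner dimensions: h_i = 70.5 − 2×4.7 = 61.10 mm, b_i = 42.5 − 2×4.7 = 33.10 mm
Weak-axis I_min = (h_o·b_o³ − h_i·b_i³)/12 with b_o = 42.5, b_i = 33.10 mm (shorter outer/inner sides).
I_min = (70.5×42.5³ − 61.10×33.10³)/12 = 2.664×10^5 mm⁴
I = 2.664×10^5 mm⁴ = 2.664×10^-7 m⁴
Effective length L_e = K·L = 0.5 × 7.03 = 3.515 m
P_cr = π²EI / L_e² = π² × 71.8×10⁹ × 2.664×10^-7 / 3.515² = 1.528×10^4 N

P_cr ≈ 15.3 kN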